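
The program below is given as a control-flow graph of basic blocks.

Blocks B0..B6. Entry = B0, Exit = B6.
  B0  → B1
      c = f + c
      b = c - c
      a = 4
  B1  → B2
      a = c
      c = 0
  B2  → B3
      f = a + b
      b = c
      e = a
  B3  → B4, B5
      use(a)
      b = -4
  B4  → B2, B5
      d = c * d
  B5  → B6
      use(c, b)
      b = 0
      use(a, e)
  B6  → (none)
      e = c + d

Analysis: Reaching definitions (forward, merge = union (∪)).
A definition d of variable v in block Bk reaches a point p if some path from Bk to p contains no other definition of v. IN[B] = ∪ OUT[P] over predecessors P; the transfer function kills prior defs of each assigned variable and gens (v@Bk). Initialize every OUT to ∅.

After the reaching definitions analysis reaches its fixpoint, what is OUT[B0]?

Answer: {a@B0, b@B0, c@B0}

Derivation:
Fixpoint table:
  B0: | IN={} | OUT={a@B0, b@B0, c@B0}
  B1: | IN={a@B0, b@B0, c@B0} | OUT={a@B1, b@B0, c@B1}
  B2: | IN={a@B1, b@B0, b@B3, c@B1, d@B4, e@B2, f@B2} | OUT={a@B1, b@B2, c@B1, d@B4, e@B2, f@B2}
  B3: | IN={a@B1, b@B2, c@B1, d@B4, e@B2, f@B2} | OUT={a@B1, b@B3, c@B1, d@B4, e@B2, f@B2}
  B4: | IN={a@B1, b@B3, c@B1, d@B4, e@B2, f@B2} | OUT={a@B1, b@B3, c@B1, d@B4, e@B2, f@B2}
  B5: | IN={a@B1, b@B3, c@B1, d@B4, e@B2, f@B2} | OUT={a@B1, b@B5, c@B1, d@B4, e@B2, f@B2}
  B6: | IN={a@B1, b@B5, c@B1, d@B4, e@B2, f@B2} | OUT={a@B1, b@B5, c@B1, d@B4, e@B6, f@B2}

B0 is the boundary node: IN[B0] = {}
Applying B0's transfer function to that IN value gives OUT[B0] (row B0 above).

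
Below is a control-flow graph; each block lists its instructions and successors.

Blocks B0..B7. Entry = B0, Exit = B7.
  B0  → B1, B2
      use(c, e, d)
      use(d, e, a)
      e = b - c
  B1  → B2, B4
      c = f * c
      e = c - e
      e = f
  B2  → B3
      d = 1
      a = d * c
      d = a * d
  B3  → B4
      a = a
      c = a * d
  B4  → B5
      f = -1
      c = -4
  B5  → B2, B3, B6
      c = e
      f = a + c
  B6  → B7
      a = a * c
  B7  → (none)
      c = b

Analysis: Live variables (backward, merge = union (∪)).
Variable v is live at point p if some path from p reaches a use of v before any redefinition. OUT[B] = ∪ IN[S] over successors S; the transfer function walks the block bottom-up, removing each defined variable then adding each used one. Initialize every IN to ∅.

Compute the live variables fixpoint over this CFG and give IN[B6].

Fixpoint table:
  B0: | IN={a, b, c, d, e, f} | OUT={a, b, c, d, e, f}
  B1: | IN={a, b, c, d, e, f} | OUT={a, b, c, d, e}
  B2: | IN={b, c, e} | OUT={a, b, d, e}
  B3: | IN={a, b, d, e} | OUT={a, b, d, e}
  B4: | IN={a, b, d, e} | OUT={a, b, d, e}
  B5: | IN={a, b, d, e} | OUT={a, b, c, d, e}
  B6: | IN={a, b, c} | OUT={b}
  B7: | IN={b} | OUT={}

Merge at B6: OUT[B6] = IN[B7] = {b}
Applying B6's transfer function to that OUT value gives IN[B6] (row B6 above).

Answer: {a, b, c}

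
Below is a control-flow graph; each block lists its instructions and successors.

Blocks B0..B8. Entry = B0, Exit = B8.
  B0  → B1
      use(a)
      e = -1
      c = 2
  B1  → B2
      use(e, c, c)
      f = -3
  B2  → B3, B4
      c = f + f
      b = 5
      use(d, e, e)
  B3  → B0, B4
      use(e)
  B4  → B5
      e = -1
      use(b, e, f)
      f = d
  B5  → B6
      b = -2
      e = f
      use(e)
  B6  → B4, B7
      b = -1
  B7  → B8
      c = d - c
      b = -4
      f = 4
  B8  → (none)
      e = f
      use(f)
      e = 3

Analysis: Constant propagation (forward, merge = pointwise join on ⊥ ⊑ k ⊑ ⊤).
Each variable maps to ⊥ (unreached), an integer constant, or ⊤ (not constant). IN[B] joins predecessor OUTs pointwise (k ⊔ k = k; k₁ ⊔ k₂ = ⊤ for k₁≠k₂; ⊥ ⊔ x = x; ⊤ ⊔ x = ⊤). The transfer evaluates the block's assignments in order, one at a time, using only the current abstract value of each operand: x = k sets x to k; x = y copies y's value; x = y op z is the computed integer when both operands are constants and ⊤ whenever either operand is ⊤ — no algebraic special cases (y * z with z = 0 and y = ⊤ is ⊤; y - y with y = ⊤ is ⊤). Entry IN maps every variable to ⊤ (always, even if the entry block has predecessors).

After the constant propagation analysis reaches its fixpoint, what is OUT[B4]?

Fixpoint table:
  B0:   IN=(all ⊤)   OUT={c:2, e:-1; rest ⊤}
  B1:   IN={c:2, e:-1; rest ⊤}   OUT={c:2, e:-1, f:-3; rest ⊤}
  B2:   IN={c:2, e:-1, f:-3; rest ⊤}   OUT={b:5, c:-6, e:-1, f:-3; rest ⊤}
  B3:   IN={b:5, c:-6, e:-1, f:-3; rest ⊤}   OUT={b:5, c:-6, e:-1, f:-3; rest ⊤}
  B4:   IN={c:-6; rest ⊤}   OUT={c:-6, e:-1; rest ⊤}
  B5:   IN={c:-6, e:-1; rest ⊤}   OUT={b:-2, c:-6; rest ⊤}
  B6:   IN={b:-2, c:-6; rest ⊤}   OUT={b:-1, c:-6; rest ⊤}
  B7:   IN={b:-1, c:-6; rest ⊤}   OUT={b:-4, f:4; rest ⊤}
  B8:   IN={b:-4, f:4; rest ⊤}   OUT={b:-4, e:3, f:4; rest ⊤}

Merge at B4: IN[B4] = OUT[B2] ⊔ OUT[B3] ⊔ OUT[B6] = {a: ⊤, b: ⊤, c: -6, d: ⊤, e: ⊤, f: ⊤}
Applying B4's transfer function to that IN value gives OUT[B4] (row B4 above).

Answer: {a: ⊤, b: ⊤, c: -6, d: ⊤, e: -1, f: ⊤}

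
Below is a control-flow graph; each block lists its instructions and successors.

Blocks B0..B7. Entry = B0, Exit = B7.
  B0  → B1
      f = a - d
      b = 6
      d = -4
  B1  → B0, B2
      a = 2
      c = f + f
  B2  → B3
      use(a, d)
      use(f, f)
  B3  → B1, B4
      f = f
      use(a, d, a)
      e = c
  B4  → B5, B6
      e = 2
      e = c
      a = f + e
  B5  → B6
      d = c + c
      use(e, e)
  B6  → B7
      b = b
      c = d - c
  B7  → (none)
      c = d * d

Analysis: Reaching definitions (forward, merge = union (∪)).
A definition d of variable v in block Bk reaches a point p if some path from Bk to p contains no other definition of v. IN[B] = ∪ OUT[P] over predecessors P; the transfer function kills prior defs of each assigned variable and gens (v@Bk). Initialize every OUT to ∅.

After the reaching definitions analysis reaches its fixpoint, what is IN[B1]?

Answer: {a@B1, b@B0, c@B1, d@B0, e@B3, f@B0, f@B3}

Derivation:
Per-block solution:
  B0:  IN={a@B1, b@B0, c@B1, d@B0, e@B3, f@B0, f@B3}  OUT={a@B1, b@B0, c@B1, d@B0, e@B3, f@B0}
  B1:  IN={a@B1, b@B0, c@B1, d@B0, e@B3, f@B0, f@B3}  OUT={a@B1, b@B0, c@B1, d@B0, e@B3, f@B0, f@B3}
  B2:  IN={a@B1, b@B0, c@B1, d@B0, e@B3, f@B0, f@B3}  OUT={a@B1, b@B0, c@B1, d@B0, e@B3, f@B0, f@B3}
  B3:  IN={a@B1, b@B0, c@B1, d@B0, e@B3, f@B0, f@B3}  OUT={a@B1, b@B0, c@B1, d@B0, e@B3, f@B3}
  B4:  IN={a@B1, b@B0, c@B1, d@B0, e@B3, f@B3}  OUT={a@B4, b@B0, c@B1, d@B0, e@B4, f@B3}
  B5:  IN={a@B4, b@B0, c@B1, d@B0, e@B4, f@B3}  OUT={a@B4, b@B0, c@B1, d@B5, e@B4, f@B3}
  B6:  IN={a@B4, b@B0, c@B1, d@B0, d@B5, e@B4, f@B3}  OUT={a@B4, b@B6, c@B6, d@B0, d@B5, e@B4, f@B3}
  B7:  IN={a@B4, b@B6, c@B6, d@B0, d@B5, e@B4, f@B3}  OUT={a@B4, b@B6, c@B7, d@B0, d@B5, e@B4, f@B3}

Merge at B1: IN[B1] = OUT[B0] ⊔ OUT[B3] = {a@B1, b@B0, c@B1, d@B0, e@B3, f@B0, f@B3}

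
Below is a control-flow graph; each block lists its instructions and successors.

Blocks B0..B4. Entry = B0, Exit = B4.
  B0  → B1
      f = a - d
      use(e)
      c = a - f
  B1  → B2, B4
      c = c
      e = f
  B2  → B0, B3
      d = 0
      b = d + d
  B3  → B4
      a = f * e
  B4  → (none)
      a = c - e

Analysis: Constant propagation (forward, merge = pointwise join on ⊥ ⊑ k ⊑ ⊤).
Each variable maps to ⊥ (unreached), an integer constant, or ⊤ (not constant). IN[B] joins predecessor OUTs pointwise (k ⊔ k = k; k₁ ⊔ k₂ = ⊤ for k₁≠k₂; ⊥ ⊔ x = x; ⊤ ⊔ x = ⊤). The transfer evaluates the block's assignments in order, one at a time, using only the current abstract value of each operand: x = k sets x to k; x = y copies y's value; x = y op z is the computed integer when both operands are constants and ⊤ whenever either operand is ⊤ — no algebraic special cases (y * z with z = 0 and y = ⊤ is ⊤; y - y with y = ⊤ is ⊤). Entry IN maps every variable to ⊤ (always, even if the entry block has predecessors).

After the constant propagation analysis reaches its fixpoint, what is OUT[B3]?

Converged values:
  B0:  IN=(all ⊤)  OUT=(all ⊤)
  B1:  IN=(all ⊤)  OUT=(all ⊤)
  B2:  IN=(all ⊤)  OUT={b:0, d:0; rest ⊤}
  B3:  IN={b:0, d:0; rest ⊤}  OUT={b:0, d:0; rest ⊤}
  B4:  IN=(all ⊤)  OUT=(all ⊤)

Merge at B3: IN[B3] = OUT[B2] = {a: ⊤, b: 0, c: ⊤, d: 0, e: ⊤, f: ⊤}
Applying B3's transfer function to that IN value gives OUT[B3] (row B3 above).

Answer: {a: ⊤, b: 0, c: ⊤, d: 0, e: ⊤, f: ⊤}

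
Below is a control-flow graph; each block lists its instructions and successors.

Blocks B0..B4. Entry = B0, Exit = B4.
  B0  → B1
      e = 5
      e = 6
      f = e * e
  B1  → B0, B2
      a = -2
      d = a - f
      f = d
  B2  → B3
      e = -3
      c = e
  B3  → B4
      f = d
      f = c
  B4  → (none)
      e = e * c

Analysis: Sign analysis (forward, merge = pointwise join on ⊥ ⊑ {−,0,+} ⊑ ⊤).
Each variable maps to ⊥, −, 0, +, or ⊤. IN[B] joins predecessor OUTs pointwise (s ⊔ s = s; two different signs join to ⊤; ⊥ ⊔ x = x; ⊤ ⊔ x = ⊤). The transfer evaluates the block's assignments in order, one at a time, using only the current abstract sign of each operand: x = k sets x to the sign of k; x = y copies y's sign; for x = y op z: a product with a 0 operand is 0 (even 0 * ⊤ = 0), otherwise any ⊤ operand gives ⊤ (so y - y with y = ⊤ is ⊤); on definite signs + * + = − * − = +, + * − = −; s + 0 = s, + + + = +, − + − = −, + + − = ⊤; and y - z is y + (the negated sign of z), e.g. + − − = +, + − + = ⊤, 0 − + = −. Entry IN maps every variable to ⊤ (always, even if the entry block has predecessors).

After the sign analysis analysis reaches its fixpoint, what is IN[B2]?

Answer: {a: -, b: ⊤, c: ⊤, d: -, e: +, f: -}

Trace:
Fixpoint table:
  B0:  IN=(all ⊤)  OUT={e:+, f:+; rest ⊤}
  B1:  IN={e:+, f:+; rest ⊤}  OUT={a:-, d:-, e:+, f:-; rest ⊤}
  B2:  IN={a:-, d:-, e:+, f:-; rest ⊤}  OUT={a:-, c:-, d:-, e:-, f:-; rest ⊤}
  B3:  IN={a:-, c:-, d:-, e:-, f:-; rest ⊤}  OUT={a:-, c:-, d:-, e:-, f:-; rest ⊤}
  B4:  IN={a:-, c:-, d:-, e:-, f:-; rest ⊤}  OUT={a:-, c:-, d:-, e:+, f:-; rest ⊤}

Merge at B2: IN[B2] = OUT[B1] = {a: -, b: ⊤, c: ⊤, d: -, e: +, f: -}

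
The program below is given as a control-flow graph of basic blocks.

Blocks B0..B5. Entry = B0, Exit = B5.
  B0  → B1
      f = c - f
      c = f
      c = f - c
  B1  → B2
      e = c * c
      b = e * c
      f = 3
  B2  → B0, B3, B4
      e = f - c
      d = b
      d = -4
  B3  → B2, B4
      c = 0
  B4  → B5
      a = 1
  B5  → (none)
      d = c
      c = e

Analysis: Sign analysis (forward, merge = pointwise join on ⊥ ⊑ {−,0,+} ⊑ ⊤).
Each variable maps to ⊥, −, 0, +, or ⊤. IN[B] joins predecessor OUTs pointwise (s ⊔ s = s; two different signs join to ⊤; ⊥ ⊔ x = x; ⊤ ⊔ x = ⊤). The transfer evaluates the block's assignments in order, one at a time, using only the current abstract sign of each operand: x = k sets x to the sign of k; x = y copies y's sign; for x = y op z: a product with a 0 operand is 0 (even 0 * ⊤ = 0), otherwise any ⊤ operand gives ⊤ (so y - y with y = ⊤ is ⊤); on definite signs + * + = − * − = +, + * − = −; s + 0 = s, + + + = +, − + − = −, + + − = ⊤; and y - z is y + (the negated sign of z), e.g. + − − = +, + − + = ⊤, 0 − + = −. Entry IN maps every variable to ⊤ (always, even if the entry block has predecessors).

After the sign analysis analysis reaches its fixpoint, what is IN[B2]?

Answer: {a: ⊤, b: ⊤, c: ⊤, d: ⊤, e: ⊤, f: +}

Trace:
Fixpoint table:
  B0:   IN=(all ⊤)   OUT=(all ⊤)
  B1:   IN=(all ⊤)   OUT={f:+; rest ⊤}
  B2:   IN={f:+; rest ⊤}   OUT={d:-, f:+; rest ⊤}
  B3:   IN={d:-, f:+; rest ⊤}   OUT={c:0, d:-, f:+; rest ⊤}
  B4:   IN={d:-, f:+; rest ⊤}   OUT={a:+, d:-, f:+; rest ⊤}
  B5:   IN={a:+, d:-, f:+; rest ⊤}   OUT={a:+, f:+; rest ⊤}

Merge at B2: IN[B2] = OUT[B1] ⊔ OUT[B3] = {a: ⊤, b: ⊤, c: ⊤, d: ⊤, e: ⊤, f: +}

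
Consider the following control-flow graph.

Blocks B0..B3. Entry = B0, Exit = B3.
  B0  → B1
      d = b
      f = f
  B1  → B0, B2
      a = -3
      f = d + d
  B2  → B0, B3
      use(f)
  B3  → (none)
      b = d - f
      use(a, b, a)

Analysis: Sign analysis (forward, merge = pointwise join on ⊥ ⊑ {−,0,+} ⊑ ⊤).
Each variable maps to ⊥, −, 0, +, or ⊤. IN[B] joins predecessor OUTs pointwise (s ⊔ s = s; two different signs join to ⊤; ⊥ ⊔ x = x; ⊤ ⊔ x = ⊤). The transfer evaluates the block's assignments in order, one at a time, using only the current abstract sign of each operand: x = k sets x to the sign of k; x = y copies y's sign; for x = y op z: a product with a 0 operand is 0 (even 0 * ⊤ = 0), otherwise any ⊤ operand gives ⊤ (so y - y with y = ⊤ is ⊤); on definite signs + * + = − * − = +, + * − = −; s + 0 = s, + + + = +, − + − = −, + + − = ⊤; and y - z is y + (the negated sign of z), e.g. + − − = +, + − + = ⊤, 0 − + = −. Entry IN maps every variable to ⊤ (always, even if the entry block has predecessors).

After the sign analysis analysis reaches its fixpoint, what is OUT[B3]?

Answer: {a: -, b: ⊤, c: ⊤, d: ⊤, e: ⊤, f: ⊤}

Working:
Converged values:
  B0:   IN=(all ⊤)   OUT=(all ⊤)
  B1:   IN=(all ⊤)   OUT={a:-; rest ⊤}
  B2:   IN={a:-; rest ⊤}   OUT={a:-; rest ⊤}
  B3:   IN={a:-; rest ⊤}   OUT={a:-; rest ⊤}

Merge at B3: IN[B3] = OUT[B2] = {a: -, b: ⊤, c: ⊤, d: ⊤, e: ⊤, f: ⊤}
Applying B3's transfer function to that IN value gives OUT[B3] (row B3 above).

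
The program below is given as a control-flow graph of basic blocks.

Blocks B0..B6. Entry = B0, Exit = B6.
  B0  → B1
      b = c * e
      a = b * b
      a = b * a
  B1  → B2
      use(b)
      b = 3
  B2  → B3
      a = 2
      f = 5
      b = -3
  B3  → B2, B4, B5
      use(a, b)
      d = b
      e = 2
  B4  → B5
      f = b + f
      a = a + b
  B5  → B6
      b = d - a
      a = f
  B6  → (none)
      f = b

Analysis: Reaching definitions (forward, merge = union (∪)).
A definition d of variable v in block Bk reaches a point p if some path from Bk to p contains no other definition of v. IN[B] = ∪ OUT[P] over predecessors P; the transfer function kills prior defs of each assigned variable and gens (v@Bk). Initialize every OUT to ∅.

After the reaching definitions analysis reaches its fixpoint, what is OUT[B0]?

Per-block solution:
  B0:  IN={}  OUT={a@B0, b@B0}
  B1:  IN={a@B0, b@B0}  OUT={a@B0, b@B1}
  B2:  IN={a@B0, a@B2, b@B1, b@B2, d@B3, e@B3, f@B2}  OUT={a@B2, b@B2, d@B3, e@B3, f@B2}
  B3:  IN={a@B2, b@B2, d@B3, e@B3, f@B2}  OUT={a@B2, b@B2, d@B3, e@B3, f@B2}
  B4:  IN={a@B2, b@B2, d@B3, e@B3, f@B2}  OUT={a@B4, b@B2, d@B3, e@B3, f@B4}
  B5:  IN={a@B2, a@B4, b@B2, d@B3, e@B3, f@B2, f@B4}  OUT={a@B5, b@B5, d@B3, e@B3, f@B2, f@B4}
  B6:  IN={a@B5, b@B5, d@B3, e@B3, f@B2, f@B4}  OUT={a@B5, b@B5, d@B3, e@B3, f@B6}

B0 is the boundary node: IN[B0] = {}
Applying B0's transfer function to that IN value gives OUT[B0] (row B0 above).

Answer: {a@B0, b@B0}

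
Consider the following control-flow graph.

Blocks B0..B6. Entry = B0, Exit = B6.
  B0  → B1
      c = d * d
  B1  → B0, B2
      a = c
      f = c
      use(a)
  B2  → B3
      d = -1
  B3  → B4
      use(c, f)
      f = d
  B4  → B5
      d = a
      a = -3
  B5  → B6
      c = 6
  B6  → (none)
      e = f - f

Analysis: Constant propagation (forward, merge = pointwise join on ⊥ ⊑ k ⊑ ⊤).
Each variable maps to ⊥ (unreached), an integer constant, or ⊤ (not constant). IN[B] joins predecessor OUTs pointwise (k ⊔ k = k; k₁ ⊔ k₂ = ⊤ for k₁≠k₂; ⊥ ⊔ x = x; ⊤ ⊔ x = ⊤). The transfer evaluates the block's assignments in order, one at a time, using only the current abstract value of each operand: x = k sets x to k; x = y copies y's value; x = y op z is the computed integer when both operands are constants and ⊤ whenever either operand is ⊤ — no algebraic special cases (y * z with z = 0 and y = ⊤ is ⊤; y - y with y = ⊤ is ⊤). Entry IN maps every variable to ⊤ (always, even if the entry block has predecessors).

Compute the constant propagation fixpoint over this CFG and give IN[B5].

Fixpoint table:
  B0:  IN=(all ⊤)  OUT=(all ⊤)
  B1:  IN=(all ⊤)  OUT=(all ⊤)
  B2:  IN=(all ⊤)  OUT={d:-1; rest ⊤}
  B3:  IN={d:-1; rest ⊤}  OUT={d:-1, f:-1; rest ⊤}
  B4:  IN={d:-1, f:-1; rest ⊤}  OUT={a:-3, f:-1; rest ⊤}
  B5:  IN={a:-3, f:-1; rest ⊤}  OUT={a:-3, c:6, f:-1; rest ⊤}
  B6:  IN={a:-3, c:6, f:-1; rest ⊤}  OUT={a:-3, c:6, e:0, f:-1; rest ⊤}

Merge at B5: IN[B5] = OUT[B4] = {a: -3, b: ⊤, c: ⊤, d: ⊤, e: ⊤, f: -1}

Answer: {a: -3, b: ⊤, c: ⊤, d: ⊤, e: ⊤, f: -1}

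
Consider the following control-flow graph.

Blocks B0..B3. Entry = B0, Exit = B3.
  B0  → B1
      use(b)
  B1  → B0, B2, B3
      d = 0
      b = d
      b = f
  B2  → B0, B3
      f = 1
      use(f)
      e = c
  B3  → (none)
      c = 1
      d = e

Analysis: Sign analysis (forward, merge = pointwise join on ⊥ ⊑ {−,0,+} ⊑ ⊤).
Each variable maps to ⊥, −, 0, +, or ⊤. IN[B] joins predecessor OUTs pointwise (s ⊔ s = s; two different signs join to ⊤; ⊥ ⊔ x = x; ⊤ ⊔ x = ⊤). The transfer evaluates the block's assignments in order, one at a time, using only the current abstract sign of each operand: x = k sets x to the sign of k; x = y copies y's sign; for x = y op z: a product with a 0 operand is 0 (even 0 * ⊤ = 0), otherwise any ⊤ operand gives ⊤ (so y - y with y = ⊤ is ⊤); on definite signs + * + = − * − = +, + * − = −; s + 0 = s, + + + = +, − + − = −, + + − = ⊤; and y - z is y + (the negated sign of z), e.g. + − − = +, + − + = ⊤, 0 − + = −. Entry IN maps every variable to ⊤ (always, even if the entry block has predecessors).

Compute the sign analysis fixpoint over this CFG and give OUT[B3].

Answer: {a: ⊤, b: ⊤, c: +, d: ⊤, e: ⊤, f: ⊤}

Trace:
Fixpoint table:
  B0: | IN=(all ⊤) | OUT=(all ⊤)
  B1: | IN=(all ⊤) | OUT={d:0; rest ⊤}
  B2: | IN={d:0; rest ⊤} | OUT={d:0, f:+; rest ⊤}
  B3: | IN={d:0; rest ⊤} | OUT={c:+; rest ⊤}

Merge at B3: IN[B3] = OUT[B1] ⊔ OUT[B2] = {a: ⊤, b: ⊤, c: ⊤, d: 0, e: ⊤, f: ⊤}
Applying B3's transfer function to that IN value gives OUT[B3] (row B3 above).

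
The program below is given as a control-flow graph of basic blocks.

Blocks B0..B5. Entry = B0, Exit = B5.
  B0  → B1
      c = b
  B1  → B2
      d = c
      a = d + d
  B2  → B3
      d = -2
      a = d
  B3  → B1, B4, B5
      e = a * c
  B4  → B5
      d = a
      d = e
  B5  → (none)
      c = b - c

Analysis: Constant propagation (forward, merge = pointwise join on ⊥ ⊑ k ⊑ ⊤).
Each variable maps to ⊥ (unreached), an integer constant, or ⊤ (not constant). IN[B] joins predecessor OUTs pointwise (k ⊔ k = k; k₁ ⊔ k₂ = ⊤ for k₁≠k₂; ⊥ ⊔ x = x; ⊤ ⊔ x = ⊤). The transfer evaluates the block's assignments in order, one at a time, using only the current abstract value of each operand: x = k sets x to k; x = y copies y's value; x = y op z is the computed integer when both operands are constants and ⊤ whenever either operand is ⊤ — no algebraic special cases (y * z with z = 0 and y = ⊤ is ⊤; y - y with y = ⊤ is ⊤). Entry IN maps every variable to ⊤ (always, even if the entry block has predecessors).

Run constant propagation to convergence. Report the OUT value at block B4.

Answer: {a: -2, b: ⊤, c: ⊤, d: ⊤, e: ⊤, f: ⊤}

Derivation:
Per-block solution:
  B0: | IN=(all ⊤) | OUT=(all ⊤)
  B1: | IN=(all ⊤) | OUT=(all ⊤)
  B2: | IN=(all ⊤) | OUT={a:-2, d:-2; rest ⊤}
  B3: | IN={a:-2, d:-2; rest ⊤} | OUT={a:-2, d:-2; rest ⊤}
  B4: | IN={a:-2, d:-2; rest ⊤} | OUT={a:-2; rest ⊤}
  B5: | IN={a:-2; rest ⊤} | OUT={a:-2; rest ⊤}

Merge at B4: IN[B4] = OUT[B3] = {a: -2, b: ⊤, c: ⊤, d: -2, e: ⊤, f: ⊤}
Applying B4's transfer function to that IN value gives OUT[B4] (row B4 above).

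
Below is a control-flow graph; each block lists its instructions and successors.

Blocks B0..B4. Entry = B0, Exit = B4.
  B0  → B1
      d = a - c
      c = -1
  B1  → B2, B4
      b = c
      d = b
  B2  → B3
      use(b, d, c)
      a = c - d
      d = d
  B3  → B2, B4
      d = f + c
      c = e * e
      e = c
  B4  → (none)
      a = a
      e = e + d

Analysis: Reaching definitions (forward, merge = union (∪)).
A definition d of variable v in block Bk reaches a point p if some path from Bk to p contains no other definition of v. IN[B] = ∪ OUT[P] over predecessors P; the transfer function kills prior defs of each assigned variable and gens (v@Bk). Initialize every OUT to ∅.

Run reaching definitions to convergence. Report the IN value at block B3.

Answer: {a@B2, b@B1, c@B0, c@B3, d@B2, e@B3}

Working:
Fixpoint table:
  B0:   IN={}   OUT={c@B0, d@B0}
  B1:   IN={c@B0, d@B0}   OUT={b@B1, c@B0, d@B1}
  B2:   IN={a@B2, b@B1, c@B0, c@B3, d@B1, d@B3, e@B3}   OUT={a@B2, b@B1, c@B0, c@B3, d@B2, e@B3}
  B3:   IN={a@B2, b@B1, c@B0, c@B3, d@B2, e@B3}   OUT={a@B2, b@B1, c@B3, d@B3, e@B3}
  B4:   IN={a@B2, b@B1, c@B0, c@B3, d@B1, d@B3, e@B3}   OUT={a@B4, b@B1, c@B0, c@B3, d@B1, d@B3, e@B4}

Merge at B3: IN[B3] = OUT[B2] = {a@B2, b@B1, c@B0, c@B3, d@B2, e@B3}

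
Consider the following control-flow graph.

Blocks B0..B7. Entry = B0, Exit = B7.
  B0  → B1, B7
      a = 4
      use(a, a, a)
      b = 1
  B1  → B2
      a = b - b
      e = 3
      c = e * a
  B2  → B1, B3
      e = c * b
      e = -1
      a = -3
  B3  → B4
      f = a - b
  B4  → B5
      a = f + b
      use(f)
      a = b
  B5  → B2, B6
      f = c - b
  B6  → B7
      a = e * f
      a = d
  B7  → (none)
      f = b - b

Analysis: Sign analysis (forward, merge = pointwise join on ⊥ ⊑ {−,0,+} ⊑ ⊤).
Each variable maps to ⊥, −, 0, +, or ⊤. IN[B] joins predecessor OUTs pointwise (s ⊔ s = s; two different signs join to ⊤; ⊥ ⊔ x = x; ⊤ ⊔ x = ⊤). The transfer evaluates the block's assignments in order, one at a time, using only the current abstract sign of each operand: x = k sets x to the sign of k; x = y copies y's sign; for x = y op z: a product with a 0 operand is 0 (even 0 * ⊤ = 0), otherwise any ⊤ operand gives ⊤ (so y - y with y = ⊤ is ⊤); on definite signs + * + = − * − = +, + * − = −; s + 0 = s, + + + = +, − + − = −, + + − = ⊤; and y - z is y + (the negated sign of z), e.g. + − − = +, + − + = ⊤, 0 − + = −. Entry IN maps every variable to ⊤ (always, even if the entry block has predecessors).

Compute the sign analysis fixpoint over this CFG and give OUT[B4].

Per-block solution:
  B0:  IN=(all ⊤)  OUT={a:+, b:+; rest ⊤}
  B1:  IN={b:+; rest ⊤}  OUT={b:+, e:+; rest ⊤}
  B2:  IN={b:+; rest ⊤}  OUT={a:-, b:+, e:-; rest ⊤}
  B3:  IN={a:-, b:+, e:-; rest ⊤}  OUT={a:-, b:+, e:-, f:-; rest ⊤}
  B4:  IN={a:-, b:+, e:-, f:-; rest ⊤}  OUT={a:+, b:+, e:-, f:-; rest ⊤}
  B5:  IN={a:+, b:+, e:-, f:-; rest ⊤}  OUT={a:+, b:+, e:-; rest ⊤}
  B6:  IN={a:+, b:+, e:-; rest ⊤}  OUT={b:+, e:-; rest ⊤}
  B7:  IN={b:+; rest ⊤}  OUT={b:+; rest ⊤}

Merge at B4: IN[B4] = OUT[B3] = {a: -, b: +, c: ⊤, d: ⊤, e: -, f: -}
Applying B4's transfer function to that IN value gives OUT[B4] (row B4 above).

Answer: {a: +, b: +, c: ⊤, d: ⊤, e: -, f: -}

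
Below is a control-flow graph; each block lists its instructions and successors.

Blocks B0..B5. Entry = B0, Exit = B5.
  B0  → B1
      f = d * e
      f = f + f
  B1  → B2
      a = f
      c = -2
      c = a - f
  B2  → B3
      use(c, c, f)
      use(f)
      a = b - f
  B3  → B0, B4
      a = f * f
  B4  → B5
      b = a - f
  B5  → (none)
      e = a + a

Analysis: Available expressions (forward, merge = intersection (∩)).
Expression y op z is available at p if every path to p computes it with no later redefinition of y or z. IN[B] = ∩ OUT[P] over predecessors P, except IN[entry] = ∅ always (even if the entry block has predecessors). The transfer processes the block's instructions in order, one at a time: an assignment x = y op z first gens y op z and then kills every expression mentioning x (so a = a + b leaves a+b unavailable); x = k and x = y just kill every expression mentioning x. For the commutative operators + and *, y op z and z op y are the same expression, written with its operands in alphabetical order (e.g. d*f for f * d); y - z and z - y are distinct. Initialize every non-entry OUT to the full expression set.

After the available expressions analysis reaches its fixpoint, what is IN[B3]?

Answer: {b-f, d*e}

Working:
Converged values:
  B0:  IN={}  OUT={d*e}
  B1:  IN={d*e}  OUT={a-f, d*e}
  B2:  IN={a-f, d*e}  OUT={b-f, d*e}
  B3:  IN={b-f, d*e}  OUT={b-f, d*e, f*f}
  B4:  IN={b-f, d*e, f*f}  OUT={a-f, d*e, f*f}
  B5:  IN={a-f, d*e, f*f}  OUT={a+a, a-f, f*f}

Merge at B3: IN[B3] = OUT[B2] = {b-f, d*e}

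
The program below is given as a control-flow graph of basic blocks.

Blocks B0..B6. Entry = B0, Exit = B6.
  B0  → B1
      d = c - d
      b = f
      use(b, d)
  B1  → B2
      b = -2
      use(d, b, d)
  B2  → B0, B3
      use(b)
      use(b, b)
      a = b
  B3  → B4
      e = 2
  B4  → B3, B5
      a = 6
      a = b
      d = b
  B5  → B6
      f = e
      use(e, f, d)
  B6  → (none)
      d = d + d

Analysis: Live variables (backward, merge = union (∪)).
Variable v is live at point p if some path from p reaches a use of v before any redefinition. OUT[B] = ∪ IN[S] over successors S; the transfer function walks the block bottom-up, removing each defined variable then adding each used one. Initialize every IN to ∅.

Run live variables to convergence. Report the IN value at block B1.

Fixpoint table:
  B0:  IN={c, d, f}  OUT={c, d, f}
  B1:  IN={c, d, f}  OUT={b, c, d, f}
  B2:  IN={b, c, d, f}  OUT={b, c, d, f}
  B3:  IN={b}  OUT={b, e}
  B4:  IN={b, e}  OUT={b, d, e}
  B5:  IN={d, e}  OUT={d}
  B6:  IN={d}  OUT={}

Merge at B1: OUT[B1] = IN[B2] = {b, c, d, f}
Applying B1's transfer function to that OUT value gives IN[B1] (row B1 above).

Answer: {c, d, f}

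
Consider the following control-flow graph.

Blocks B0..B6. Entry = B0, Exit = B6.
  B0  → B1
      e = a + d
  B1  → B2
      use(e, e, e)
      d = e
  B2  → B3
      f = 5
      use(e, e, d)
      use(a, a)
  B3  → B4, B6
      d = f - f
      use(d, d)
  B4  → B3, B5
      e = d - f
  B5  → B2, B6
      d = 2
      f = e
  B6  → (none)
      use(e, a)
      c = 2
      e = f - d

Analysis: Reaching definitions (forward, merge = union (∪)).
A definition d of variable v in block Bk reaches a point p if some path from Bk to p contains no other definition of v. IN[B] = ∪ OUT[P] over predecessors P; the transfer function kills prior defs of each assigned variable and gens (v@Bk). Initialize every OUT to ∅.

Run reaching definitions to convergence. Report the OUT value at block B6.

Answer: {c@B6, d@B3, d@B5, e@B6, f@B2, f@B5}

Trace:
Fixpoint table:
  B0:   IN={}   OUT={e@B0}
  B1:   IN={e@B0}   OUT={d@B1, e@B0}
  B2:   IN={d@B1, d@B5, e@B0, e@B4, f@B5}   OUT={d@B1, d@B5, e@B0, e@B4, f@B2}
  B3:   IN={d@B1, d@B3, d@B5, e@B0, e@B4, f@B2}   OUT={d@B3, e@B0, e@B4, f@B2}
  B4:   IN={d@B3, e@B0, e@B4, f@B2}   OUT={d@B3, e@B4, f@B2}
  B5:   IN={d@B3, e@B4, f@B2}   OUT={d@B5, e@B4, f@B5}
  B6:   IN={d@B3, d@B5, e@B0, e@B4, f@B2, f@B5}   OUT={c@B6, d@B3, d@B5, e@B6, f@B2, f@B5}

Merge at B6: IN[B6] = OUT[B3] ⊔ OUT[B5] = {d@B3, d@B5, e@B0, e@B4, f@B2, f@B5}
Applying B6's transfer function to that IN value gives OUT[B6] (row B6 above).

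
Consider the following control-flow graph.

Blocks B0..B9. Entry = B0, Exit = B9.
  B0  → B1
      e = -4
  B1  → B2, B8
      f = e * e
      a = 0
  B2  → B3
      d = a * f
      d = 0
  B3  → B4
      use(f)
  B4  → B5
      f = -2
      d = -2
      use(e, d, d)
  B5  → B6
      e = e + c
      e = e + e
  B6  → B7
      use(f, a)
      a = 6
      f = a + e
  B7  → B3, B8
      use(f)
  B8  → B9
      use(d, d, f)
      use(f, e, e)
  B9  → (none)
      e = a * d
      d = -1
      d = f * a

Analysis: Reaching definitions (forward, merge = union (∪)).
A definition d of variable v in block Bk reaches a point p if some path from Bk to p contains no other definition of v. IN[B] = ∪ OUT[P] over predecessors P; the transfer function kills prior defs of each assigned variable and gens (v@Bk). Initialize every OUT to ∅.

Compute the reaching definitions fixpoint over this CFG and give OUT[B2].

Answer: {a@B1, d@B2, e@B0, f@B1}

Derivation:
Converged values:
  B0: | IN={} | OUT={e@B0}
  B1: | IN={e@B0} | OUT={a@B1, e@B0, f@B1}
  B2: | IN={a@B1, e@B0, f@B1} | OUT={a@B1, d@B2, e@B0, f@B1}
  B3: | IN={a@B1, a@B6, d@B2, d@B4, e@B0, e@B5, f@B1, f@B6} | OUT={a@B1, a@B6, d@B2, d@B4, e@B0, e@B5, f@B1, f@B6}
  B4: | IN={a@B1, a@B6, d@B2, d@B4, e@B0, e@B5, f@B1, f@B6} | OUT={a@B1, a@B6, d@B4, e@B0, e@B5, f@B4}
  B5: | IN={a@B1, a@B6, d@B4, e@B0, e@B5, f@B4} | OUT={a@B1, a@B6, d@B4, e@B5, f@B4}
  B6: | IN={a@B1, a@B6, d@B4, e@B5, f@B4} | OUT={a@B6, d@B4, e@B5, f@B6}
  B7: | IN={a@B6, d@B4, e@B5, f@B6} | OUT={a@B6, d@B4, e@B5, f@B6}
  B8: | IN={a@B1, a@B6, d@B4, e@B0, e@B5, f@B1, f@B6} | OUT={a@B1, a@B6, d@B4, e@B0, e@B5, f@B1, f@B6}
  B9: | IN={a@B1, a@B6, d@B4, e@B0, e@B5, f@B1, f@B6} | OUT={a@B1, a@B6, d@B9, e@B9, f@B1, f@B6}

Merge at B2: IN[B2] = OUT[B1] = {a@B1, e@B0, f@B1}
Applying B2's transfer function to that IN value gives OUT[B2] (row B2 above).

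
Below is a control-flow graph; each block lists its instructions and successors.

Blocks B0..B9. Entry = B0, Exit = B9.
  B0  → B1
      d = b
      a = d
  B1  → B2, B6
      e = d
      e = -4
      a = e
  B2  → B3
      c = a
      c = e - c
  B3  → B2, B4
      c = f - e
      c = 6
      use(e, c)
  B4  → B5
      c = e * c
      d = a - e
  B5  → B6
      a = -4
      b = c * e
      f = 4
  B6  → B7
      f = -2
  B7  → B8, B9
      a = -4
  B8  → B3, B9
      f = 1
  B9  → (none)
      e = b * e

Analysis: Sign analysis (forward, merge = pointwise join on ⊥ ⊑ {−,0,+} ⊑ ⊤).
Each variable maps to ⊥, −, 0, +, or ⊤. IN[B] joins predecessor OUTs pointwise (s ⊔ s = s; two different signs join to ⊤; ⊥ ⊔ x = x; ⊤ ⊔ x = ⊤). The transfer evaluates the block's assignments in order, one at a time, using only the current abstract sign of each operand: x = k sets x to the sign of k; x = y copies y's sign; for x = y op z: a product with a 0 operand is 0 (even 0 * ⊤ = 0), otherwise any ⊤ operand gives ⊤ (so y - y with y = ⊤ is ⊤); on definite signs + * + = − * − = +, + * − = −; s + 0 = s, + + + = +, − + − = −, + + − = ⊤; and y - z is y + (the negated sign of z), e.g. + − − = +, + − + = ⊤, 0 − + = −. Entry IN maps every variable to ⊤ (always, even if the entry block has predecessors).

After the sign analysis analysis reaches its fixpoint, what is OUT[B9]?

Answer: {a: -, b: ⊤, c: ⊤, d: ⊤, e: ⊤, f: ⊤}

Derivation:
Per-block solution:
  B0:   IN=(all ⊤)   OUT=(all ⊤)
  B1:   IN=(all ⊤)   OUT={a:-, e:-; rest ⊤}
  B2:   IN={a:-, e:-; rest ⊤}   OUT={a:-, e:-; rest ⊤}
  B3:   IN={a:-, e:-; rest ⊤}   OUT={a:-, c:+, e:-; rest ⊤}
  B4:   IN={a:-, c:+, e:-; rest ⊤}   OUT={a:-, c:-, e:-; rest ⊤}
  B5:   IN={a:-, c:-, e:-; rest ⊤}   OUT={a:-, b:+, c:-, e:-, f:+; rest ⊤}
  B6:   IN={a:-, e:-; rest ⊤}   OUT={a:-, e:-, f:-; rest ⊤}
  B7:   IN={a:-, e:-, f:-; rest ⊤}   OUT={a:-, e:-, f:-; rest ⊤}
  B8:   IN={a:-, e:-, f:-; rest ⊤}   OUT={a:-, e:-, f:+; rest ⊤}
  B9:   IN={a:-, e:-; rest ⊤}   OUT={a:-; rest ⊤}

Merge at B9: IN[B9] = OUT[B7] ⊔ OUT[B8] = {a: -, b: ⊤, c: ⊤, d: ⊤, e: -, f: ⊤}
Applying B9's transfer function to that IN value gives OUT[B9] (row B9 above).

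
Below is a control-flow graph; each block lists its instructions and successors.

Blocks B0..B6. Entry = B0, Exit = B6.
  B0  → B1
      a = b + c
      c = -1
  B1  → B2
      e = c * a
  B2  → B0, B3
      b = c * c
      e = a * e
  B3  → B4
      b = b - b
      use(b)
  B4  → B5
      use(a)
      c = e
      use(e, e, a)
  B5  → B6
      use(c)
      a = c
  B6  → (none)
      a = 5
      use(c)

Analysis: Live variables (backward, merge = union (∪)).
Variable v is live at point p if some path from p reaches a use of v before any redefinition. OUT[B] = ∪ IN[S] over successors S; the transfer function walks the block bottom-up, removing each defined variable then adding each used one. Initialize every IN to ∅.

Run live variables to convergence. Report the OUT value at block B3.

Answer: {a, e}

Derivation:
Fixpoint table:
  B0:  IN={b, c}  OUT={a, c}
  B1:  IN={a, c}  OUT={a, c, e}
  B2:  IN={a, c, e}  OUT={a, b, c, e}
  B3:  IN={a, b, e}  OUT={a, e}
  B4:  IN={a, e}  OUT={c}
  B5:  IN={c}  OUT={c}
  B6:  IN={c}  OUT={}

Merge at B3: OUT[B3] = IN[B4] = {a, e}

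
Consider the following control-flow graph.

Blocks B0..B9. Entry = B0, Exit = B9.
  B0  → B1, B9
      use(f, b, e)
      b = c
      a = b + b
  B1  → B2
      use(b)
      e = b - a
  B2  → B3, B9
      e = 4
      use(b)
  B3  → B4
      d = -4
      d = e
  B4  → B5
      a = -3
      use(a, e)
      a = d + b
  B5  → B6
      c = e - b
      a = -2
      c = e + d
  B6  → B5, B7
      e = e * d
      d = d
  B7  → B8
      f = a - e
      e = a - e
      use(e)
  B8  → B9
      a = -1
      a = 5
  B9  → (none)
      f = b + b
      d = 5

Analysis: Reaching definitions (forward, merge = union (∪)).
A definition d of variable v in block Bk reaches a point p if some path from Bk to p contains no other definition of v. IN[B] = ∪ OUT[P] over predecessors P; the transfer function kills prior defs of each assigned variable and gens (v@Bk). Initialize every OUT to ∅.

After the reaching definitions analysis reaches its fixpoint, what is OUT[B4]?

Answer: {a@B4, b@B0, d@B3, e@B2}

Trace:
Fixpoint table:
  B0:   IN={}   OUT={a@B0, b@B0}
  B1:   IN={a@B0, b@B0}   OUT={a@B0, b@B0, e@B1}
  B2:   IN={a@B0, b@B0, e@B1}   OUT={a@B0, b@B0, e@B2}
  B3:   IN={a@B0, b@B0, e@B2}   OUT={a@B0, b@B0, d@B3, e@B2}
  B4:   IN={a@B0, b@B0, d@B3, e@B2}   OUT={a@B4, b@B0, d@B3, e@B2}
  B5:   IN={a@B4, a@B5, b@B0, c@B5, d@B3, d@B6, e@B2, e@B6}   OUT={a@B5, b@B0, c@B5, d@B3, d@B6, e@B2, e@B6}
  B6:   IN={a@B5, b@B0, c@B5, d@B3, d@B6, e@B2, e@B6}   OUT={a@B5, b@B0, c@B5, d@B6, e@B6}
  B7:   IN={a@B5, b@B0, c@B5, d@B6, e@B6}   OUT={a@B5, b@B0, c@B5, d@B6, e@B7, f@B7}
  B8:   IN={a@B5, b@B0, c@B5, d@B6, e@B7, f@B7}   OUT={a@B8, b@B0, c@B5, d@B6, e@B7, f@B7}
  B9:   IN={a@B0, a@B8, b@B0, c@B5, d@B6, e@B2, e@B7, f@B7}   OUT={a@B0, a@B8, b@B0, c@B5, d@B9, e@B2, e@B7, f@B9}

Merge at B4: IN[B4] = OUT[B3] = {a@B0, b@B0, d@B3, e@B2}
Applying B4's transfer function to that IN value gives OUT[B4] (row B4 above).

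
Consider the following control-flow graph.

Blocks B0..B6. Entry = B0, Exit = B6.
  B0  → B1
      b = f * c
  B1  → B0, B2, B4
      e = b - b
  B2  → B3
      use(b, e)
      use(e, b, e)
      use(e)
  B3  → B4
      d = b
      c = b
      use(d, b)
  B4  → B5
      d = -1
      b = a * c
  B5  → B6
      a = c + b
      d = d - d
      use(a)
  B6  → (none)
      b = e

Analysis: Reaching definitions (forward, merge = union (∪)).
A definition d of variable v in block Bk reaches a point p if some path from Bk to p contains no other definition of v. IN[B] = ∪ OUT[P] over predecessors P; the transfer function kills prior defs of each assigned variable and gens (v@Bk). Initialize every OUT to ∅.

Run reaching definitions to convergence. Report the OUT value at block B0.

Answer: {b@B0, e@B1}

Working:
Per-block solution:
  B0:   IN={b@B0, e@B1}   OUT={b@B0, e@B1}
  B1:   IN={b@B0, e@B1}   OUT={b@B0, e@B1}
  B2:   IN={b@B0, e@B1}   OUT={b@B0, e@B1}
  B3:   IN={b@B0, e@B1}   OUT={b@B0, c@B3, d@B3, e@B1}
  B4:   IN={b@B0, c@B3, d@B3, e@B1}   OUT={b@B4, c@B3, d@B4, e@B1}
  B5:   IN={b@B4, c@B3, d@B4, e@B1}   OUT={a@B5, b@B4, c@B3, d@B5, e@B1}
  B6:   IN={a@B5, b@B4, c@B3, d@B5, e@B1}   OUT={a@B5, b@B6, c@B3, d@B5, e@B1}

Merge at B0 (entry node, so the boundary value {} is joined with the incoming edge(s)): IN[B0] = {} ⊔ OUT[B1] = {b@B0, e@B1}
Applying B0's transfer function to that IN value gives OUT[B0] (row B0 above).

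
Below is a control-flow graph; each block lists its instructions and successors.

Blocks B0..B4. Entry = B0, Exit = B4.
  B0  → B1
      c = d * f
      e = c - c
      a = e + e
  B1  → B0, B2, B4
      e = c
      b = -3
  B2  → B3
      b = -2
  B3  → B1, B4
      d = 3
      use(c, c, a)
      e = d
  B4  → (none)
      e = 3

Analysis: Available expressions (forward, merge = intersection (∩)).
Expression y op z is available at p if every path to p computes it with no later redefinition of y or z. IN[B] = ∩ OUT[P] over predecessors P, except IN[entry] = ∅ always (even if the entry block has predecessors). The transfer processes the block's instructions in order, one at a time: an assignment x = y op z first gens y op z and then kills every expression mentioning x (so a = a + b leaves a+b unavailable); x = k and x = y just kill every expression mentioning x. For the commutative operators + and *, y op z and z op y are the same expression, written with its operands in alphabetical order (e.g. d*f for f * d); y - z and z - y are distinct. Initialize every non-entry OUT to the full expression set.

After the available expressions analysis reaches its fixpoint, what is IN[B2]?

Answer: {c-c}

Derivation:
Fixpoint table:
  B0: | IN={} | OUT={c-c, d*f, e+e}
  B1: | IN={c-c} | OUT={c-c}
  B2: | IN={c-c} | OUT={c-c}
  B3: | IN={c-c} | OUT={c-c}
  B4: | IN={c-c} | OUT={c-c}

Merge at B2: IN[B2] = OUT[B1] = {c-c}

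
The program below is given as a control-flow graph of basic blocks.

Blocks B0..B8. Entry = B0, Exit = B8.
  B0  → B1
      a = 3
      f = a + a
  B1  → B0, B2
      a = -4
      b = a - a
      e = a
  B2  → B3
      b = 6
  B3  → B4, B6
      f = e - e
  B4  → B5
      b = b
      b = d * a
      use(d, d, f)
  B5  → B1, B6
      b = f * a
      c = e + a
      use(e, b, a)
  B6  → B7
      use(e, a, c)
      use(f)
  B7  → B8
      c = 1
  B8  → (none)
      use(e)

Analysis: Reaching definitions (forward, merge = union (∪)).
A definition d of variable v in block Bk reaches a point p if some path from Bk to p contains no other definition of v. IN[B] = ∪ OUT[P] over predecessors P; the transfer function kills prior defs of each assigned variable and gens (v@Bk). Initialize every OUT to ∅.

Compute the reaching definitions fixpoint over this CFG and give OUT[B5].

Converged values:
  B0: | IN={a@B1, b@B1, c@B5, e@B1, f@B0, f@B3} | OUT={a@B0, b@B1, c@B5, e@B1, f@B0}
  B1: | IN={a@B0, a@B1, b@B1, b@B5, c@B5, e@B1, f@B0, f@B3} | OUT={a@B1, b@B1, c@B5, e@B1, f@B0, f@B3}
  B2: | IN={a@B1, b@B1, c@B5, e@B1, f@B0, f@B3} | OUT={a@B1, b@B2, c@B5, e@B1, f@B0, f@B3}
  B3: | IN={a@B1, b@B2, c@B5, e@B1, f@B0, f@B3} | OUT={a@B1, b@B2, c@B5, e@B1, f@B3}
  B4: | IN={a@B1, b@B2, c@B5, e@B1, f@B3} | OUT={a@B1, b@B4, c@B5, e@B1, f@B3}
  B5: | IN={a@B1, b@B4, c@B5, e@B1, f@B3} | OUT={a@B1, b@B5, c@B5, e@B1, f@B3}
  B6: | IN={a@B1, b@B2, b@B5, c@B5, e@B1, f@B3} | OUT={a@B1, b@B2, b@B5, c@B5, e@B1, f@B3}
  B7: | IN={a@B1, b@B2, b@B5, c@B5, e@B1, f@B3} | OUT={a@B1, b@B2, b@B5, c@B7, e@B1, f@B3}
  B8: | IN={a@B1, b@B2, b@B5, c@B7, e@B1, f@B3} | OUT={a@B1, b@B2, b@B5, c@B7, e@B1, f@B3}

Merge at B5: IN[B5] = OUT[B4] = {a@B1, b@B4, c@B5, e@B1, f@B3}
Applying B5's transfer function to that IN value gives OUT[B5] (row B5 above).

Answer: {a@B1, b@B5, c@B5, e@B1, f@B3}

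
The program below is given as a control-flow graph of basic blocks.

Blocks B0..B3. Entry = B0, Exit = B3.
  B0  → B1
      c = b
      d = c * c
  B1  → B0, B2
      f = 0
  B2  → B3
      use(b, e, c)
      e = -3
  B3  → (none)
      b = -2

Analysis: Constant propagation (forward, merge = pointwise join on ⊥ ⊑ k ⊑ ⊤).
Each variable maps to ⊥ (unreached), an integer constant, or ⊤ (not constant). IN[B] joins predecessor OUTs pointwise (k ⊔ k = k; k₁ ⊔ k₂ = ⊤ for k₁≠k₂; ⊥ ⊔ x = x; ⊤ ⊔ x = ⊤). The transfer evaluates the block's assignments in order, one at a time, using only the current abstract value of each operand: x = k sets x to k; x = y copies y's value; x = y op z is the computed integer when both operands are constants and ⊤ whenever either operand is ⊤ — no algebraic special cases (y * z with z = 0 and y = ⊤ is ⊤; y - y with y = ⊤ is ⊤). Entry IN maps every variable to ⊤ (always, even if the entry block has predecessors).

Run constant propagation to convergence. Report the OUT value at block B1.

Converged values:
  B0: | IN=(all ⊤) | OUT=(all ⊤)
  B1: | IN=(all ⊤) | OUT={f:0; rest ⊤}
  B2: | IN={f:0; rest ⊤} | OUT={e:-3, f:0; rest ⊤}
  B3: | IN={e:-3, f:0; rest ⊤} | OUT={b:-2, e:-3, f:0; rest ⊤}

Merge at B1: IN[B1] = OUT[B0] = {a: ⊤, b: ⊤, c: ⊤, d: ⊤, e: ⊤, f: ⊤}
Applying B1's transfer function to that IN value gives OUT[B1] (row B1 above).

Answer: {a: ⊤, b: ⊤, c: ⊤, d: ⊤, e: ⊤, f: 0}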